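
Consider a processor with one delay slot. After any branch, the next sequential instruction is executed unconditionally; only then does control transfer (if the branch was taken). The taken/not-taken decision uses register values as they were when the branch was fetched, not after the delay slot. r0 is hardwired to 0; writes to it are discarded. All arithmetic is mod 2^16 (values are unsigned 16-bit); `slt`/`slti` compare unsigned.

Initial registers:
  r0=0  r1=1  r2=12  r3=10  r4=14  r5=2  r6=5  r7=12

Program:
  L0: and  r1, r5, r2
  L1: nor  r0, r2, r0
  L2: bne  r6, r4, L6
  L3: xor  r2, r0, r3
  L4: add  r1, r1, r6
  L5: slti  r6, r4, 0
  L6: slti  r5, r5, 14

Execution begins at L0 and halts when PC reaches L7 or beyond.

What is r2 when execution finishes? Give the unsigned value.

PC=0  and  r1, r5, r2        | r0=0 r1=0 r2=12 r3=10 r4=14 r5=2 r6=5 r7=12
PC=1  nor  r0, r2, r0        | r0=0 r1=0 r2=12 r3=10 r4=14 r5=2 r6=5 r7=12
PC=2  bne  r6, r4, L6        | r0=0 r1=0 r2=12 r3=10 r4=14 r5=2 r6=5 r7=12  [TAKEN]
PC=3  xor  r2, r0, r3        | r0=0 r1=0 r2=10 r3=10 r4=14 r5=2 r6=5 r7=12
PC=6  slti  r5, r5, 14       | r0=0 r1=0 r2=10 r3=10 r4=14 r5=1 r6=5 r7=12

10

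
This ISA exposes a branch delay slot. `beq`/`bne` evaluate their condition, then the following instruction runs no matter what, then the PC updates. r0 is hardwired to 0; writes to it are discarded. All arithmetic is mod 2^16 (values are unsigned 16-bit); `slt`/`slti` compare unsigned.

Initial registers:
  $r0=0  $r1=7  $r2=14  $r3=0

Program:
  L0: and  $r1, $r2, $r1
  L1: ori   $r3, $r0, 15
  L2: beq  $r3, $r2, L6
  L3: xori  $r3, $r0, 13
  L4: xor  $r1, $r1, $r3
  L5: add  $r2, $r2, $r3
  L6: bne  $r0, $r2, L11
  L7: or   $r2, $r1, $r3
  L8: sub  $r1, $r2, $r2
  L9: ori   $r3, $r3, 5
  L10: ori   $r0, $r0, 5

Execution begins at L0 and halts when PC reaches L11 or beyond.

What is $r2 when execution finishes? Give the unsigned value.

#0 and  $r1, $r2, $r1 ; 0/6/14/0
#1 ori   $r3, $r0, 15 ; 0/6/14/15
#2 beq  $r3, $r2, L6 ; 0/6/14/15 ; →fallthru
#3 xori  $r3, $r0, 13 ; 0/6/14/13
#4 xor  $r1, $r1, $r3 ; 0/11/14/13
#5 add  $r2, $r2, $r3 ; 0/11/27/13
#6 bne  $r0, $r2, L11 ; 0/11/27/13 ; →target
#7 or   $r2, $r1, $r3 ; 0/11/15/13

15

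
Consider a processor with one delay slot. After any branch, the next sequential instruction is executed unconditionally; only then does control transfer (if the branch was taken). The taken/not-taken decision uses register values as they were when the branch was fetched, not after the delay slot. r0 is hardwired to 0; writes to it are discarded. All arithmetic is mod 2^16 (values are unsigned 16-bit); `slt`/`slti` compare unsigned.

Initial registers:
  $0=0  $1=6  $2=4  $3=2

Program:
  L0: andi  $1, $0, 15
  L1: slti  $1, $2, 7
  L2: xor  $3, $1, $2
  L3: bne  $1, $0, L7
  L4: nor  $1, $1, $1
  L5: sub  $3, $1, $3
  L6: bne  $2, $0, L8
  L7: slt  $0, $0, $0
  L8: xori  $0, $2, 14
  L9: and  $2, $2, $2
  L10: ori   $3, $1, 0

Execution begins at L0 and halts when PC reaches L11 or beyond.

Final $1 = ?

#0 andi  $1, $0, 15 ; 0/0/4/2
#1 slti  $1, $2, 7 ; 0/1/4/2
#2 xor  $3, $1, $2 ; 0/1/4/5
#3 bne  $1, $0, L7 ; 0/1/4/5 ; →target
#4 nor  $1, $1, $1 ; 0/65534/4/5
#7 slt  $0, $0, $0 ; 0/65534/4/5
#8 xori  $0, $2, 14 ; 0/65534/4/5
#9 and  $2, $2, $2 ; 0/65534/4/5
#10 ori   $3, $1, 0 ; 0/65534/4/65534

65534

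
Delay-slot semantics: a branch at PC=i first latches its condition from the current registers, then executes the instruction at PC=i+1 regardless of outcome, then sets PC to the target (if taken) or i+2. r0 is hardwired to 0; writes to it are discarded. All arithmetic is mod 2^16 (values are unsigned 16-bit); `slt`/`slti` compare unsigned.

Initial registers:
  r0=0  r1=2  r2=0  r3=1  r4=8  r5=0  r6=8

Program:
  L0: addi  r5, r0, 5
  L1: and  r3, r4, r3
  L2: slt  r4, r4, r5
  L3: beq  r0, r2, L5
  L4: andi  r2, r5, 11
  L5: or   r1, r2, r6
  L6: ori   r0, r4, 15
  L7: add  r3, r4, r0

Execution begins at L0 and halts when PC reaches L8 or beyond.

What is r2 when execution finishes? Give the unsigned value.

1

  step pc=0: addi  r5, r0, 5  regs=(0,2,0,1,8,5,8)
  step pc=1: and  r3, r4, r3  regs=(0,2,0,0,8,5,8)
  step pc=2: slt  r4, r4, r5  regs=(0,2,0,0,0,5,8)
  step pc=3: beq  r0, r2, L5  cond=T  regs=(0,2,0,0,0,5,8)
  step pc=4: andi  r2, r5, 11  regs=(0,2,1,0,0,5,8)
  step pc=5: or   r1, r2, r6  regs=(0,9,1,0,0,5,8)
  step pc=6: ori   r0, r4, 15  regs=(0,9,1,0,0,5,8)
  step pc=7: add  r3, r4, r0  regs=(0,9,1,0,0,5,8)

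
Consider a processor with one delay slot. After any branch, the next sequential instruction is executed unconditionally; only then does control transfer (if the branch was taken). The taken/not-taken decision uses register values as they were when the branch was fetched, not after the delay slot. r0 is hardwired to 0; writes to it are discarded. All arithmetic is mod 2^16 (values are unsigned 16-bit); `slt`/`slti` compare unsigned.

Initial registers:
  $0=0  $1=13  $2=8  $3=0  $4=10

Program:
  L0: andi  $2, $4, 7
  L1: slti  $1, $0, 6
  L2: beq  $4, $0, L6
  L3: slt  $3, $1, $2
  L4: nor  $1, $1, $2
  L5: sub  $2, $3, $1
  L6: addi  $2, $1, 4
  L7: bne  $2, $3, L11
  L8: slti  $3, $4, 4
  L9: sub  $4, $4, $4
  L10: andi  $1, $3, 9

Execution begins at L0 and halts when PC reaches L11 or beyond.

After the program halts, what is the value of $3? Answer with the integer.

0

[0] andi  $2, $4, 7  →  {$0:0, $1:13, $2:2, $3:0, $4:10}
[1] slti  $1, $0, 6  →  {$0:0, $1:1, $2:2, $3:0, $4:10}
[2] beq  $4, $0, L6  →  {$0:0, $1:1, $2:2, $3:0, $4:10}  ⟨branch fallthrough⟩
[3] slt  $3, $1, $2  →  {$0:0, $1:1, $2:2, $3:1, $4:10}
[4] nor  $1, $1, $2  →  {$0:0, $1:65532, $2:2, $3:1, $4:10}
[5] sub  $2, $3, $1  →  {$0:0, $1:65532, $2:5, $3:1, $4:10}
[6] addi  $2, $1, 4  →  {$0:0, $1:65532, $2:0, $3:1, $4:10}
[7] bne  $2, $3, L11  →  {$0:0, $1:65532, $2:0, $3:1, $4:10}  ⟨branch taken⟩
[8] slti  $3, $4, 4  →  {$0:0, $1:65532, $2:0, $3:0, $4:10}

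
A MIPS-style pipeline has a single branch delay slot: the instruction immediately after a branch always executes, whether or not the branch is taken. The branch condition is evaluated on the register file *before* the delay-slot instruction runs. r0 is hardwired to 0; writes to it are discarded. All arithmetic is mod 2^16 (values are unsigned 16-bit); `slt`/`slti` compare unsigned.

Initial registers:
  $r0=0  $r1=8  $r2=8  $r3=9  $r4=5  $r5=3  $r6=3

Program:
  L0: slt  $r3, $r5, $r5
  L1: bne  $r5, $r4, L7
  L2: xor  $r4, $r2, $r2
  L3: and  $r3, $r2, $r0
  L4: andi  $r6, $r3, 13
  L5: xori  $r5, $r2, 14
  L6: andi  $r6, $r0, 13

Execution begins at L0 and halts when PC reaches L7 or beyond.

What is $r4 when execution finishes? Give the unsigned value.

#0 slt  $r3, $r5, $r5 ; 0/8/8/0/5/3/3
#1 bne  $r5, $r4, L7 ; 0/8/8/0/5/3/3 ; →target
#2 xor  $r4, $r2, $r2 ; 0/8/8/0/0/3/3

0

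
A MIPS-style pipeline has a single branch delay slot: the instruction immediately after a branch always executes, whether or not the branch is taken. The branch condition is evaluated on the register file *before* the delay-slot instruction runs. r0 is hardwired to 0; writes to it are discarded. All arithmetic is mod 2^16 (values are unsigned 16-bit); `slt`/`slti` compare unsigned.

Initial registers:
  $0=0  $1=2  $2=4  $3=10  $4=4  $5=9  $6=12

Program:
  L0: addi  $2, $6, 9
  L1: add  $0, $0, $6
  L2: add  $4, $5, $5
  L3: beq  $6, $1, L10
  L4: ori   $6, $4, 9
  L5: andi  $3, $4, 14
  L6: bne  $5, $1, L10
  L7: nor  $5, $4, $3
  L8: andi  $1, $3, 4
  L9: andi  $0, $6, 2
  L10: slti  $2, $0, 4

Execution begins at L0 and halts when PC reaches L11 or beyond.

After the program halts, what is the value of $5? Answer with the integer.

65517

PC=0  addi  $2, $6, 9        | $0=0 $1=2 $2=21 $3=10 $4=4 $5=9 $6=12
PC=1  add  $0, $0, $6        | $0=0 $1=2 $2=21 $3=10 $4=4 $5=9 $6=12
PC=2  add  $4, $5, $5        | $0=0 $1=2 $2=21 $3=10 $4=18 $5=9 $6=12
PC=3  beq  $6, $1, L10       | $0=0 $1=2 $2=21 $3=10 $4=18 $5=9 $6=12  [not taken]
PC=4  ori   $6, $4, 9        | $0=0 $1=2 $2=21 $3=10 $4=18 $5=9 $6=27
PC=5  andi  $3, $4, 14       | $0=0 $1=2 $2=21 $3=2 $4=18 $5=9 $6=27
PC=6  bne  $5, $1, L10       | $0=0 $1=2 $2=21 $3=2 $4=18 $5=9 $6=27  [TAKEN]
PC=7  nor  $5, $4, $3        | $0=0 $1=2 $2=21 $3=2 $4=18 $5=65517 $6=27
PC=10 slti  $2, $0, 4        | $0=0 $1=2 $2=1 $3=2 $4=18 $5=65517 $6=27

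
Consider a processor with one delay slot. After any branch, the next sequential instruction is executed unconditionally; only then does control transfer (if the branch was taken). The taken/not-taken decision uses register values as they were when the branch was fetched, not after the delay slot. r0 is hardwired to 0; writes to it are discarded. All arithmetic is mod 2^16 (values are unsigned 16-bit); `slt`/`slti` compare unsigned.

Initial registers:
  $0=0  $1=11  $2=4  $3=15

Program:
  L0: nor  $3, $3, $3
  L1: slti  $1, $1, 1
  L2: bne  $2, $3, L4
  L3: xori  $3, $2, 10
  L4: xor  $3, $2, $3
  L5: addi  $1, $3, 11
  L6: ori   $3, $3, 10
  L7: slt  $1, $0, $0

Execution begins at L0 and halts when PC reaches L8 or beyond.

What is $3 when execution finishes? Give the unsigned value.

10

  step pc=0: nor  $3, $3, $3  regs=(0,11,4,65520)
  step pc=1: slti  $1, $1, 1  regs=(0,0,4,65520)
  step pc=2: bne  $2, $3, L4  cond=T  regs=(0,0,4,65520)
  step pc=3: xori  $3, $2, 10  regs=(0,0,4,14)
  step pc=4: xor  $3, $2, $3  regs=(0,0,4,10)
  step pc=5: addi  $1, $3, 11  regs=(0,21,4,10)
  step pc=6: ori   $3, $3, 10  regs=(0,21,4,10)
  step pc=7: slt  $1, $0, $0  regs=(0,0,4,10)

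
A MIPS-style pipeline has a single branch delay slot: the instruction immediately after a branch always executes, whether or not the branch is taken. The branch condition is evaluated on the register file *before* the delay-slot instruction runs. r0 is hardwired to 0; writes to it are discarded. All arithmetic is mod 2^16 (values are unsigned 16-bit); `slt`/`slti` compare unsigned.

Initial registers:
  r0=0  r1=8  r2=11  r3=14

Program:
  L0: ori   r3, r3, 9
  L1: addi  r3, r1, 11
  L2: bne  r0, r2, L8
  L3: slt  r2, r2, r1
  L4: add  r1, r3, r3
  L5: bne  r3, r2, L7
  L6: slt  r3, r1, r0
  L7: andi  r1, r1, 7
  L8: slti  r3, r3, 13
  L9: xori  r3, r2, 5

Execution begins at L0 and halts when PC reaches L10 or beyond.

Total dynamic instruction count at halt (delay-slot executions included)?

6

  step pc=0: ori   r3, r3, 9  regs=(0,8,11,15)
  step pc=1: addi  r3, r1, 11  regs=(0,8,11,19)
  step pc=2: bne  r0, r2, L8  cond=T  regs=(0,8,11,19)
  step pc=3: slt  r2, r2, r1  regs=(0,8,0,19)
  step pc=8: slti  r3, r3, 13  regs=(0,8,0,0)
  step pc=9: xori  r3, r2, 5  regs=(0,8,0,5)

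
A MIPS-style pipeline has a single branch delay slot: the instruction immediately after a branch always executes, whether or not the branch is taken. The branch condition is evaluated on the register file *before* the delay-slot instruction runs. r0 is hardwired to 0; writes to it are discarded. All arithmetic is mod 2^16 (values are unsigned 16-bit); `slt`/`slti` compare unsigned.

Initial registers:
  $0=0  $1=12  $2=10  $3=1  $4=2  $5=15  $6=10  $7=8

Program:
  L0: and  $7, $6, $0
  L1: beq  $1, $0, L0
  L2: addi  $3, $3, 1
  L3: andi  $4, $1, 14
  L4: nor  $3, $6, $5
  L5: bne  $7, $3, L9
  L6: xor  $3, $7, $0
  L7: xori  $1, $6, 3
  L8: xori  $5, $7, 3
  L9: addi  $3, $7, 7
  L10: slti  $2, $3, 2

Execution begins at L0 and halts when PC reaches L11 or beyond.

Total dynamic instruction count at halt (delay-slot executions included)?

  step pc=0: and  $7, $6, $0  regs=(0,12,10,1,2,15,10,0)
  step pc=1: beq  $1, $0, L0  cond=F  regs=(0,12,10,1,2,15,10,0)
  step pc=2: addi  $3, $3, 1  regs=(0,12,10,2,2,15,10,0)
  step pc=3: andi  $4, $1, 14  regs=(0,12,10,2,12,15,10,0)
  step pc=4: nor  $3, $6, $5  regs=(0,12,10,65520,12,15,10,0)
  step pc=5: bne  $7, $3, L9  cond=T  regs=(0,12,10,65520,12,15,10,0)
  step pc=6: xor  $3, $7, $0  regs=(0,12,10,0,12,15,10,0)
  step pc=9: addi  $3, $7, 7  regs=(0,12,10,7,12,15,10,0)
  step pc=10: slti  $2, $3, 2  regs=(0,12,0,7,12,15,10,0)

9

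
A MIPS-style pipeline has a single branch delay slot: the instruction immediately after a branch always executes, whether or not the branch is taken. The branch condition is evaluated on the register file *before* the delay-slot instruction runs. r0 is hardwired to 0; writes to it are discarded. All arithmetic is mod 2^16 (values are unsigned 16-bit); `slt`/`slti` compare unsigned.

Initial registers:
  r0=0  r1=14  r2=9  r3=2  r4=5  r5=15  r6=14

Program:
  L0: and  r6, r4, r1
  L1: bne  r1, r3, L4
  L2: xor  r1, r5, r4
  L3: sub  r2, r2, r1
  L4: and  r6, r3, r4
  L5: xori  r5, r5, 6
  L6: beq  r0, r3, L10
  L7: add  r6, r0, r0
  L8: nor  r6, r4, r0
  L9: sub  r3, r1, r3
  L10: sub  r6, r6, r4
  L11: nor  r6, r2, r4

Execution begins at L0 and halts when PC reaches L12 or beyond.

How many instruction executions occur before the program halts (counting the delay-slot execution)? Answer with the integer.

11

[0] and  r6, r4, r1  →  {r0:0, r1:14, r2:9, r3:2, r4:5, r5:15, r6:4}
[1] bne  r1, r3, L4  →  {r0:0, r1:14, r2:9, r3:2, r4:5, r5:15, r6:4}  ⟨branch taken⟩
[2] xor  r1, r5, r4  →  {r0:0, r1:10, r2:9, r3:2, r4:5, r5:15, r6:4}
[4] and  r6, r3, r4  →  {r0:0, r1:10, r2:9, r3:2, r4:5, r5:15, r6:0}
[5] xori  r5, r5, 6  →  {r0:0, r1:10, r2:9, r3:2, r4:5, r5:9, r6:0}
[6] beq  r0, r3, L10  →  {r0:0, r1:10, r2:9, r3:2, r4:5, r5:9, r6:0}  ⟨branch fallthrough⟩
[7] add  r6, r0, r0  →  {r0:0, r1:10, r2:9, r3:2, r4:5, r5:9, r6:0}
[8] nor  r6, r4, r0  →  {r0:0, r1:10, r2:9, r3:2, r4:5, r5:9, r6:65530}
[9] sub  r3, r1, r3  →  {r0:0, r1:10, r2:9, r3:8, r4:5, r5:9, r6:65530}
[10] sub  r6, r6, r4  →  {r0:0, r1:10, r2:9, r3:8, r4:5, r5:9, r6:65525}
[11] nor  r6, r2, r4  →  {r0:0, r1:10, r2:9, r3:8, r4:5, r5:9, r6:65522}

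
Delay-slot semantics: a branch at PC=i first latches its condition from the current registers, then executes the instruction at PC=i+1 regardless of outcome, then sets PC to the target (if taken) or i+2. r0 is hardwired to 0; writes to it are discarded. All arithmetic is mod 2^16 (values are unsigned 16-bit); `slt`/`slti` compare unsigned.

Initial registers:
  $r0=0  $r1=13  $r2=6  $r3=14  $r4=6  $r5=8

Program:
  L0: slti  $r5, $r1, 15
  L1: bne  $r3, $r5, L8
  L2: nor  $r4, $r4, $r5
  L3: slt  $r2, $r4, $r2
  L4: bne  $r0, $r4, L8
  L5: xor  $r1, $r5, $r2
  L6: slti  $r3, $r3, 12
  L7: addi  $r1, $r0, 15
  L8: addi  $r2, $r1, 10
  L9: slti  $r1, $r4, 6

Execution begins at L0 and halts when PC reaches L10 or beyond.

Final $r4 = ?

#0 slti  $r5, $r1, 15 ; 0/13/6/14/6/1
#1 bne  $r3, $r5, L8 ; 0/13/6/14/6/1 ; →target
#2 nor  $r4, $r4, $r5 ; 0/13/6/14/65528/1
#8 addi  $r2, $r1, 10 ; 0/13/23/14/65528/1
#9 slti  $r1, $r4, 6 ; 0/0/23/14/65528/1

65528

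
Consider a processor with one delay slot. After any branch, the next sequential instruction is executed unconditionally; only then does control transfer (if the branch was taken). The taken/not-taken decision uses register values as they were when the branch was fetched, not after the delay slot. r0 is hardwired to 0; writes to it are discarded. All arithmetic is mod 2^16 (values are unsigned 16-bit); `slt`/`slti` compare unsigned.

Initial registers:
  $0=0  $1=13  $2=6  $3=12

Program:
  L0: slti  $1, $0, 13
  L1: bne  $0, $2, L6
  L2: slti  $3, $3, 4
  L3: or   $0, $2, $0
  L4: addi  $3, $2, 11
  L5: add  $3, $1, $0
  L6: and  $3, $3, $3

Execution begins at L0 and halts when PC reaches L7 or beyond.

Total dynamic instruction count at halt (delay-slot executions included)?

4

PC=0  slti  $1, $0, 13       | $0=0 $1=1 $2=6 $3=12
PC=1  bne  $0, $2, L6        | $0=0 $1=1 $2=6 $3=12  [TAKEN]
PC=2  slti  $3, $3, 4        | $0=0 $1=1 $2=6 $3=0
PC=6  and  $3, $3, $3        | $0=0 $1=1 $2=6 $3=0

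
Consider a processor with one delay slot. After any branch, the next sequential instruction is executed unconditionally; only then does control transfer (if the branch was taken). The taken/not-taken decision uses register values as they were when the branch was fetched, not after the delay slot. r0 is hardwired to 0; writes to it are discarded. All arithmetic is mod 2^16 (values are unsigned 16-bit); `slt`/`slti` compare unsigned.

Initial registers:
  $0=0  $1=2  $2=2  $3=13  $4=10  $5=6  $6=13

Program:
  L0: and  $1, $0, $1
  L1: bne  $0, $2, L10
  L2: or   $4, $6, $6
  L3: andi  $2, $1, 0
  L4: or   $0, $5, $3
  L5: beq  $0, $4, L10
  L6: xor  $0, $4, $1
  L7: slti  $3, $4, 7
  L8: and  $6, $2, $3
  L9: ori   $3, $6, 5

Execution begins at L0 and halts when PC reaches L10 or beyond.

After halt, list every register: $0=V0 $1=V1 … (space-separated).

#0 and  $1, $0, $1 ; 0/0/2/13/10/6/13
#1 bne  $0, $2, L10 ; 0/0/2/13/10/6/13 ; →target
#2 or   $4, $6, $6 ; 0/0/2/13/13/6/13

$0=0 $1=0 $2=2 $3=13 $4=13 $5=6 $6=13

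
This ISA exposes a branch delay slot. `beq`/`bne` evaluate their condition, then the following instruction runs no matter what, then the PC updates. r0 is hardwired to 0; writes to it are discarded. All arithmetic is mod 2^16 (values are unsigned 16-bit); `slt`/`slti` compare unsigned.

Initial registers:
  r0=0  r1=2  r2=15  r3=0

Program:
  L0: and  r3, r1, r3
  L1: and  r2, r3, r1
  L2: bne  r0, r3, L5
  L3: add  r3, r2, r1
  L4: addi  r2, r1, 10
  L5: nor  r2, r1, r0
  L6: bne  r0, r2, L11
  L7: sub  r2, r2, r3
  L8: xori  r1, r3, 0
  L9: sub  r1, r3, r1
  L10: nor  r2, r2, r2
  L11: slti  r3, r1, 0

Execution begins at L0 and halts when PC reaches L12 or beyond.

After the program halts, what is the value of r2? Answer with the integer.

65531

  step pc=0: and  r3, r1, r3  regs=(0,2,15,0)
  step pc=1: and  r2, r3, r1  regs=(0,2,0,0)
  step pc=2: bne  r0, r3, L5  cond=F  regs=(0,2,0,0)
  step pc=3: add  r3, r2, r1  regs=(0,2,0,2)
  step pc=4: addi  r2, r1, 10  regs=(0,2,12,2)
  step pc=5: nor  r2, r1, r0  regs=(0,2,65533,2)
  step pc=6: bne  r0, r2, L11  cond=T  regs=(0,2,65533,2)
  step pc=7: sub  r2, r2, r3  regs=(0,2,65531,2)
  step pc=11: slti  r3, r1, 0  regs=(0,2,65531,0)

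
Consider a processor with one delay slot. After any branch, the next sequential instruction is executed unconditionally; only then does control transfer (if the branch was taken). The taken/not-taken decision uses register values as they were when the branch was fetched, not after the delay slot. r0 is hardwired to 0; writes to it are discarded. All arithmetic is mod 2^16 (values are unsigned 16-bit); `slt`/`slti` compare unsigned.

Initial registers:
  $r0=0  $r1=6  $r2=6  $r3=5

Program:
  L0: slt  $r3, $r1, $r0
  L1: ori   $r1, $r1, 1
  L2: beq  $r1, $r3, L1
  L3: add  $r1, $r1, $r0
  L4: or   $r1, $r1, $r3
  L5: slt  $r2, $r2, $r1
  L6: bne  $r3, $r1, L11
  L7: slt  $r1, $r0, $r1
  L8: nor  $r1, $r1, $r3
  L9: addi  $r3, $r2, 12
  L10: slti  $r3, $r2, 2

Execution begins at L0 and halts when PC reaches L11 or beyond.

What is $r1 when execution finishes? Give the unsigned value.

PC=0  slt  $r3, $r1, $r0     | $r0=0 $r1=6 $r2=6 $r3=0
PC=1  ori   $r1, $r1, 1      | $r0=0 $r1=7 $r2=6 $r3=0
PC=2  beq  $r1, $r3, L1      | $r0=0 $r1=7 $r2=6 $r3=0  [not taken]
PC=3  add  $r1, $r1, $r0     | $r0=0 $r1=7 $r2=6 $r3=0
PC=4  or   $r1, $r1, $r3     | $r0=0 $r1=7 $r2=6 $r3=0
PC=5  slt  $r2, $r2, $r1     | $r0=0 $r1=7 $r2=1 $r3=0
PC=6  bne  $r3, $r1, L11     | $r0=0 $r1=7 $r2=1 $r3=0  [TAKEN]
PC=7  slt  $r1, $r0, $r1     | $r0=0 $r1=1 $r2=1 $r3=0

1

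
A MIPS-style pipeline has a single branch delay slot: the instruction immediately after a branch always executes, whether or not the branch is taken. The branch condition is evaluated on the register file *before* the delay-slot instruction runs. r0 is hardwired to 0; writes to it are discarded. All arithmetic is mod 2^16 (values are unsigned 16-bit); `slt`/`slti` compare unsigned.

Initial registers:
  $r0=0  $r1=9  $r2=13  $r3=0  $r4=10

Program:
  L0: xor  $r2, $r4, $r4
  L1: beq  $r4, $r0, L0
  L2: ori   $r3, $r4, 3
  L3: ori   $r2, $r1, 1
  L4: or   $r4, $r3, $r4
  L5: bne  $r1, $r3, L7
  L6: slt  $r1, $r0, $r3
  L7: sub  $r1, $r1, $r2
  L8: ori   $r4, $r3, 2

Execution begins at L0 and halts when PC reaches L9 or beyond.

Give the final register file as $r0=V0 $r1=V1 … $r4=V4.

  step pc=0: xor  $r2, $r4, $r4  regs=(0,9,0,0,10)
  step pc=1: beq  $r4, $r0, L0  cond=F  regs=(0,9,0,0,10)
  step pc=2: ori   $r3, $r4, 3  regs=(0,9,0,11,10)
  step pc=3: ori   $r2, $r1, 1  regs=(0,9,9,11,10)
  step pc=4: or   $r4, $r3, $r4  regs=(0,9,9,11,11)
  step pc=5: bne  $r1, $r3, L7  cond=T  regs=(0,9,9,11,11)
  step pc=6: slt  $r1, $r0, $r3  regs=(0,1,9,11,11)
  step pc=7: sub  $r1, $r1, $r2  regs=(0,65528,9,11,11)
  step pc=8: ori   $r4, $r3, 2  regs=(0,65528,9,11,11)

$r0=0 $r1=65528 $r2=9 $r3=11 $r4=11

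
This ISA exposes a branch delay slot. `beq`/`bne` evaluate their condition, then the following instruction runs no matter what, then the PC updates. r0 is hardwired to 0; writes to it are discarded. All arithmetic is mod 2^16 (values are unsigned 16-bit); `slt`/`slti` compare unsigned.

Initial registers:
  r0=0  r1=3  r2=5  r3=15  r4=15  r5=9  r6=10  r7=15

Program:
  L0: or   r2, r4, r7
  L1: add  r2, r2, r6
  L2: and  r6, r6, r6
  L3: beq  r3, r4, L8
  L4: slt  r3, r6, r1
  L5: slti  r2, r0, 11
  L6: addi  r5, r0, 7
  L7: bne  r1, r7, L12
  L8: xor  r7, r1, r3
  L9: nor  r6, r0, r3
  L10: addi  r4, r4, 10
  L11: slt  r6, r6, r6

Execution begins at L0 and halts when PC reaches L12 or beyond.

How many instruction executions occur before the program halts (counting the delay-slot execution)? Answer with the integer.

  step pc=0: or   r2, r4, r7  regs=(0,3,15,15,15,9,10,15)
  step pc=1: add  r2, r2, r6  regs=(0,3,25,15,15,9,10,15)
  step pc=2: and  r6, r6, r6  regs=(0,3,25,15,15,9,10,15)
  step pc=3: beq  r3, r4, L8  cond=T  regs=(0,3,25,15,15,9,10,15)
  step pc=4: slt  r3, r6, r1  regs=(0,3,25,0,15,9,10,15)
  step pc=8: xor  r7, r1, r3  regs=(0,3,25,0,15,9,10,3)
  step pc=9: nor  r6, r0, r3  regs=(0,3,25,0,15,9,65535,3)
  step pc=10: addi  r4, r4, 10  regs=(0,3,25,0,25,9,65535,3)
  step pc=11: slt  r6, r6, r6  regs=(0,3,25,0,25,9,0,3)

9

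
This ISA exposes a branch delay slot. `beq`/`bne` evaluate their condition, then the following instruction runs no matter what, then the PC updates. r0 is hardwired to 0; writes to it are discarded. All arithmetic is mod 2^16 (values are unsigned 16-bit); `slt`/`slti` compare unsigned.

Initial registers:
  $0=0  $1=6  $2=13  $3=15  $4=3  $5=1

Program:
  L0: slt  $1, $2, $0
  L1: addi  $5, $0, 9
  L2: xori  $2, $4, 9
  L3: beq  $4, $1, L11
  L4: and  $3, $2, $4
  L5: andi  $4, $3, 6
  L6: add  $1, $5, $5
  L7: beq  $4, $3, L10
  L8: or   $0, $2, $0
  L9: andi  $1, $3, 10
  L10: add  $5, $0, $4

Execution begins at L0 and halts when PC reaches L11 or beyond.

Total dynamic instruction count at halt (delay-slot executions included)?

10

PC=0  slt  $1, $2, $0        | $0=0 $1=0 $2=13 $3=15 $4=3 $5=1
PC=1  addi  $5, $0, 9        | $0=0 $1=0 $2=13 $3=15 $4=3 $5=9
PC=2  xori  $2, $4, 9        | $0=0 $1=0 $2=10 $3=15 $4=3 $5=9
PC=3  beq  $4, $1, L11       | $0=0 $1=0 $2=10 $3=15 $4=3 $5=9  [not taken]
PC=4  and  $3, $2, $4        | $0=0 $1=0 $2=10 $3=2 $4=3 $5=9
PC=5  andi  $4, $3, 6        | $0=0 $1=0 $2=10 $3=2 $4=2 $5=9
PC=6  add  $1, $5, $5        | $0=0 $1=18 $2=10 $3=2 $4=2 $5=9
PC=7  beq  $4, $3, L10       | $0=0 $1=18 $2=10 $3=2 $4=2 $5=9  [TAKEN]
PC=8  or   $0, $2, $0        | $0=0 $1=18 $2=10 $3=2 $4=2 $5=9
PC=10 add  $5, $0, $4        | $0=0 $1=18 $2=10 $3=2 $4=2 $5=2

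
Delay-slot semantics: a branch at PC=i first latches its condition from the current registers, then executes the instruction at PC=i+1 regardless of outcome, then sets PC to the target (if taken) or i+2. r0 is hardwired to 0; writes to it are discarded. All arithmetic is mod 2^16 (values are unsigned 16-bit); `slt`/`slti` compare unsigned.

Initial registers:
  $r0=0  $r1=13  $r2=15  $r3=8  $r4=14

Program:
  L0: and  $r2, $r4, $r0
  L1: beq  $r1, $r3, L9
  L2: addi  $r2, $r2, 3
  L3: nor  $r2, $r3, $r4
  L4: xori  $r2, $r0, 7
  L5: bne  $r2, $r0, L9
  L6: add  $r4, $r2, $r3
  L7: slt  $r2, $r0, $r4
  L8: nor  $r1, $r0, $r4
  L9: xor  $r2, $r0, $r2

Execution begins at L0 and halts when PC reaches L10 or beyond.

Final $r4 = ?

15

PC=0  and  $r2, $r4, $r0     | $r0=0 $r1=13 $r2=0 $r3=8 $r4=14
PC=1  beq  $r1, $r3, L9      | $r0=0 $r1=13 $r2=0 $r3=8 $r4=14  [not taken]
PC=2  addi  $r2, $r2, 3      | $r0=0 $r1=13 $r2=3 $r3=8 $r4=14
PC=3  nor  $r2, $r3, $r4     | $r0=0 $r1=13 $r2=65521 $r3=8 $r4=14
PC=4  xori  $r2, $r0, 7      | $r0=0 $r1=13 $r2=7 $r3=8 $r4=14
PC=5  bne  $r2, $r0, L9      | $r0=0 $r1=13 $r2=7 $r3=8 $r4=14  [TAKEN]
PC=6  add  $r4, $r2, $r3     | $r0=0 $r1=13 $r2=7 $r3=8 $r4=15
PC=9  xor  $r2, $r0, $r2     | $r0=0 $r1=13 $r2=7 $r3=8 $r4=15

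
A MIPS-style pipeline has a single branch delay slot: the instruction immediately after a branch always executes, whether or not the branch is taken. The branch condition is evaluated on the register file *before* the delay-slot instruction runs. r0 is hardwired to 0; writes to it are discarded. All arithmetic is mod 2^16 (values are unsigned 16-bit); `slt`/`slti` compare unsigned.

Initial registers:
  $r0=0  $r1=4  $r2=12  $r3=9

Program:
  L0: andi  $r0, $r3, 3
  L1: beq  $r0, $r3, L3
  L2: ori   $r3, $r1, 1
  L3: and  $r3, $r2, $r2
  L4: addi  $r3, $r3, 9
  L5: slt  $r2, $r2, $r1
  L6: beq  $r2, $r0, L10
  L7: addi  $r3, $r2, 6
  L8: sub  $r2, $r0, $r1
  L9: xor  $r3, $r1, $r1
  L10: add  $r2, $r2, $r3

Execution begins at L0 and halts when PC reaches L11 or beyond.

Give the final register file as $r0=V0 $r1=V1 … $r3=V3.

[0] andi  $r0, $r3, 3  →  {$r0:0, $r1:4, $r2:12, $r3:9}
[1] beq  $r0, $r3, L3  →  {$r0:0, $r1:4, $r2:12, $r3:9}  ⟨branch fallthrough⟩
[2] ori   $r3, $r1, 1  →  {$r0:0, $r1:4, $r2:12, $r3:5}
[3] and  $r3, $r2, $r2  →  {$r0:0, $r1:4, $r2:12, $r3:12}
[4] addi  $r3, $r3, 9  →  {$r0:0, $r1:4, $r2:12, $r3:21}
[5] slt  $r2, $r2, $r1  →  {$r0:0, $r1:4, $r2:0, $r3:21}
[6] beq  $r2, $r0, L10  →  {$r0:0, $r1:4, $r2:0, $r3:21}  ⟨branch taken⟩
[7] addi  $r3, $r2, 6  →  {$r0:0, $r1:4, $r2:0, $r3:6}
[10] add  $r2, $r2, $r3  →  {$r0:0, $r1:4, $r2:6, $r3:6}

$r0=0 $r1=4 $r2=6 $r3=6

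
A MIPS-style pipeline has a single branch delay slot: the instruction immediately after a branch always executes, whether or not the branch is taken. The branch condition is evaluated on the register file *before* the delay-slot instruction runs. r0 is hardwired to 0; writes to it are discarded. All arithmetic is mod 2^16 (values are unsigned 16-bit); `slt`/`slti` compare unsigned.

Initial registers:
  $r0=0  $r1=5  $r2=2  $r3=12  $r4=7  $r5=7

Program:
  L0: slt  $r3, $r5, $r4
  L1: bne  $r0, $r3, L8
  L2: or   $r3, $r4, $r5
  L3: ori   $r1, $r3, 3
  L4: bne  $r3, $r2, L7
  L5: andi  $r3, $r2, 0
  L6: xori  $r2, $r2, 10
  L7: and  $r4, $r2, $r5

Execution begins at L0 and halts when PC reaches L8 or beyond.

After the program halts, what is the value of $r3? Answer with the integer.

  step pc=0: slt  $r3, $r5, $r4  regs=(0,5,2,0,7,7)
  step pc=1: bne  $r0, $r3, L8  cond=F  regs=(0,5,2,0,7,7)
  step pc=2: or   $r3, $r4, $r5  regs=(0,5,2,7,7,7)
  step pc=3: ori   $r1, $r3, 3  regs=(0,7,2,7,7,7)
  step pc=4: bne  $r3, $r2, L7  cond=T  regs=(0,7,2,7,7,7)
  step pc=5: andi  $r3, $r2, 0  regs=(0,7,2,0,7,7)
  step pc=7: and  $r4, $r2, $r5  regs=(0,7,2,0,2,7)

0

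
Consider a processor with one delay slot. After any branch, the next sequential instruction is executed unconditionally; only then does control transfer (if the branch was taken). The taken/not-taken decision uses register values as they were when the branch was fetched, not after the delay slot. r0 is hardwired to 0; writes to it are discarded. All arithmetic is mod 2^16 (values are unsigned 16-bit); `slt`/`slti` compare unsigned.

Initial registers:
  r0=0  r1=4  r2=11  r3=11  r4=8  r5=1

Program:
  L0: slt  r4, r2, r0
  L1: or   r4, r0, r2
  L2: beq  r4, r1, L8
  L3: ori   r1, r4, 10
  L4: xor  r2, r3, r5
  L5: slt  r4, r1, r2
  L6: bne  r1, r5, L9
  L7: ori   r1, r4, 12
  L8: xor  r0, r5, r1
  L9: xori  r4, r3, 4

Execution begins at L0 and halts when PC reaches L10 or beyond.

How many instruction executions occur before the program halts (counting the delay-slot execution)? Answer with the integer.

9

#0 slt  r4, r2, r0 ; 0/4/11/11/0/1
#1 or   r4, r0, r2 ; 0/4/11/11/11/1
#2 beq  r4, r1, L8 ; 0/4/11/11/11/1 ; →fallthru
#3 ori   r1, r4, 10 ; 0/11/11/11/11/1
#4 xor  r2, r3, r5 ; 0/11/10/11/11/1
#5 slt  r4, r1, r2 ; 0/11/10/11/0/1
#6 bne  r1, r5, L9 ; 0/11/10/11/0/1 ; →target
#7 ori   r1, r4, 12 ; 0/12/10/11/0/1
#9 xori  r4, r3, 4 ; 0/12/10/11/15/1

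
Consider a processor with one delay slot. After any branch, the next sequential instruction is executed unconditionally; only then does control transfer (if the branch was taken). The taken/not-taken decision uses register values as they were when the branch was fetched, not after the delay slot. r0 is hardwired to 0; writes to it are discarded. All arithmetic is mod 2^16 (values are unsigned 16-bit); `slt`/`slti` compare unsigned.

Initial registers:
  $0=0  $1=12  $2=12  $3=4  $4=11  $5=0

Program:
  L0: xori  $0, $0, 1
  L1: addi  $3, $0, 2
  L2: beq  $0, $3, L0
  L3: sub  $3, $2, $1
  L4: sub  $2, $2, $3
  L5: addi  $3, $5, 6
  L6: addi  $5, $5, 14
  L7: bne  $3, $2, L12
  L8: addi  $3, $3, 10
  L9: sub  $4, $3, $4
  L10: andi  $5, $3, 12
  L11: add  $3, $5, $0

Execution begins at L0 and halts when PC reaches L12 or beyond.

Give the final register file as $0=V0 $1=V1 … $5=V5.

PC=0  xori  $0, $0, 1        | $0=0 $1=12 $2=12 $3=4 $4=11 $5=0
PC=1  addi  $3, $0, 2        | $0=0 $1=12 $2=12 $3=2 $4=11 $5=0
PC=2  beq  $0, $3, L0        | $0=0 $1=12 $2=12 $3=2 $4=11 $5=0  [not taken]
PC=3  sub  $3, $2, $1        | $0=0 $1=12 $2=12 $3=0 $4=11 $5=0
PC=4  sub  $2, $2, $3        | $0=0 $1=12 $2=12 $3=0 $4=11 $5=0
PC=5  addi  $3, $5, 6        | $0=0 $1=12 $2=12 $3=6 $4=11 $5=0
PC=6  addi  $5, $5, 14       | $0=0 $1=12 $2=12 $3=6 $4=11 $5=14
PC=7  bne  $3, $2, L12       | $0=0 $1=12 $2=12 $3=6 $4=11 $5=14  [TAKEN]
PC=8  addi  $3, $3, 10       | $0=0 $1=12 $2=12 $3=16 $4=11 $5=14

$0=0 $1=12 $2=12 $3=16 $4=11 $5=14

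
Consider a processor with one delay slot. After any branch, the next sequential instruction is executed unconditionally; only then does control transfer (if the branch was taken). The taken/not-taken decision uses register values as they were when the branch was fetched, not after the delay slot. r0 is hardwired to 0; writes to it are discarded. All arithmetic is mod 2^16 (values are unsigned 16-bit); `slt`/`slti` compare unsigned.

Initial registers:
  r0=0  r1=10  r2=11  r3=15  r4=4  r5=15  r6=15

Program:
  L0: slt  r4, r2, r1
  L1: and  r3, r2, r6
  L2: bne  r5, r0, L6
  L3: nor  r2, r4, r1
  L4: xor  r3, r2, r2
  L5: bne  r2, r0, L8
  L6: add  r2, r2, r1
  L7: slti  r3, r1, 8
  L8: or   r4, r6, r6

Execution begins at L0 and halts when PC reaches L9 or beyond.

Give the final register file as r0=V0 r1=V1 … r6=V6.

#0 slt  r4, r2, r1 ; 0/10/11/15/0/15/15
#1 and  r3, r2, r6 ; 0/10/11/11/0/15/15
#2 bne  r5, r0, L6 ; 0/10/11/11/0/15/15 ; →target
#3 nor  r2, r4, r1 ; 0/10/65525/11/0/15/15
#6 add  r2, r2, r1 ; 0/10/65535/11/0/15/15
#7 slti  r3, r1, 8 ; 0/10/65535/0/0/15/15
#8 or   r4, r6, r6 ; 0/10/65535/0/15/15/15

r0=0 r1=10 r2=65535 r3=0 r4=15 r5=15 r6=15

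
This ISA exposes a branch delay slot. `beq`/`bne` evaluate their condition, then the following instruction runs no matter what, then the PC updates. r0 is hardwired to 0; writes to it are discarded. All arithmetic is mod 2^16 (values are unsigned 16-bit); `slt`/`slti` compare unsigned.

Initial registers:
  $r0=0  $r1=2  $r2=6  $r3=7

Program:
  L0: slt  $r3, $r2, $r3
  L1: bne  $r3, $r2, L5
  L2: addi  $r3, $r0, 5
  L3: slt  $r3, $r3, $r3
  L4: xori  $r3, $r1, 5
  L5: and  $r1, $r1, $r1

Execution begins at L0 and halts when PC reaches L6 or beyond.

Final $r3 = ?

PC=0  slt  $r3, $r2, $r3     | $r0=0 $r1=2 $r2=6 $r3=1
PC=1  bne  $r3, $r2, L5      | $r0=0 $r1=2 $r2=6 $r3=1  [TAKEN]
PC=2  addi  $r3, $r0, 5      | $r0=0 $r1=2 $r2=6 $r3=5
PC=5  and  $r1, $r1, $r1     | $r0=0 $r1=2 $r2=6 $r3=5

5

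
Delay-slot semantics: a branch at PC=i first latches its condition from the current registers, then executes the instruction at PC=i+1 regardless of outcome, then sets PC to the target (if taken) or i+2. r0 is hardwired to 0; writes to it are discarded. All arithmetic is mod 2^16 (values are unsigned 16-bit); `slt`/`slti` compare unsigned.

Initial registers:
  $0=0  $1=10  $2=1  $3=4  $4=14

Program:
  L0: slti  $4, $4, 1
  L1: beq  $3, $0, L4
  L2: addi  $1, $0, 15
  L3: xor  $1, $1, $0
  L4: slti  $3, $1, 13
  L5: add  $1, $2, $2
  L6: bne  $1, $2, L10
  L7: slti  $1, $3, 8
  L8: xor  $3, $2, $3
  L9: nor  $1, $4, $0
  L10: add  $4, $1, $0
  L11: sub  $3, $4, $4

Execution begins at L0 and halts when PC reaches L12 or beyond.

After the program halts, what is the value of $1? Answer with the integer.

  step pc=0: slti  $4, $4, 1  regs=(0,10,1,4,0)
  step pc=1: beq  $3, $0, L4  cond=F  regs=(0,10,1,4,0)
  step pc=2: addi  $1, $0, 15  regs=(0,15,1,4,0)
  step pc=3: xor  $1, $1, $0  regs=(0,15,1,4,0)
  step pc=4: slti  $3, $1, 13  regs=(0,15,1,0,0)
  step pc=5: add  $1, $2, $2  regs=(0,2,1,0,0)
  step pc=6: bne  $1, $2, L10  cond=T  regs=(0,2,1,0,0)
  step pc=7: slti  $1, $3, 8  regs=(0,1,1,0,0)
  step pc=10: add  $4, $1, $0  regs=(0,1,1,0,1)
  step pc=11: sub  $3, $4, $4  regs=(0,1,1,0,1)

1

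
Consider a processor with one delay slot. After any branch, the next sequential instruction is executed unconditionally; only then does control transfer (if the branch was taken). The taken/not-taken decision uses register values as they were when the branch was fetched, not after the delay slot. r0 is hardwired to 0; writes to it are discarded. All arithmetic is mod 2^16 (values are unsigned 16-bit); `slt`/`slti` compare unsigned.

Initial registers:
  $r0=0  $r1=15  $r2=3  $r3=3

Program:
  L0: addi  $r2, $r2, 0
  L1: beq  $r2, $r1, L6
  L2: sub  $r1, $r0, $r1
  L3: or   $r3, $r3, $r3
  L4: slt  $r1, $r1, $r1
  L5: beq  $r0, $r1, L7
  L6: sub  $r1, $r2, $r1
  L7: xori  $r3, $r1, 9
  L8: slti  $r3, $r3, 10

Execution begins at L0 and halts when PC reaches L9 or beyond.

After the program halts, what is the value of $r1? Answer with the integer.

#0 addi  $r2, $r2, 0 ; 0/15/3/3
#1 beq  $r2, $r1, L6 ; 0/15/3/3 ; →fallthru
#2 sub  $r1, $r0, $r1 ; 0/65521/3/3
#3 or   $r3, $r3, $r3 ; 0/65521/3/3
#4 slt  $r1, $r1, $r1 ; 0/0/3/3
#5 beq  $r0, $r1, L7 ; 0/0/3/3 ; →target
#6 sub  $r1, $r2, $r1 ; 0/3/3/3
#7 xori  $r3, $r1, 9 ; 0/3/3/10
#8 slti  $r3, $r3, 10 ; 0/3/3/0

3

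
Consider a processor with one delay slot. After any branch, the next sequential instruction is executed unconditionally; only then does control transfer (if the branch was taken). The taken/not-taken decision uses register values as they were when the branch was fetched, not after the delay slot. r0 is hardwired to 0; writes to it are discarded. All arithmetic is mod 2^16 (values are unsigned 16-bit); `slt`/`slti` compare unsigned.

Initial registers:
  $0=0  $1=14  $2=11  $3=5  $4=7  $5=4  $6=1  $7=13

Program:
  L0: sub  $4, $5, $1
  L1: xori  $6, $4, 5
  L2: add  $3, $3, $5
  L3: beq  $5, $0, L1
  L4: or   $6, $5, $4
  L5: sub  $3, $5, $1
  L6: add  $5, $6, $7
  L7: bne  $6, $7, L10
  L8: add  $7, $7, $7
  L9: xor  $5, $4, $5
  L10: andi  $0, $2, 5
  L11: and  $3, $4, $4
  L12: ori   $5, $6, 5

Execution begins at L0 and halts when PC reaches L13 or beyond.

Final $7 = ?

26

PC=0  sub  $4, $5, $1        | $0=0 $1=14 $2=11 $3=5 $4=65526 $5=4 $6=1 $7=13
PC=1  xori  $6, $4, 5        | $0=0 $1=14 $2=11 $3=5 $4=65526 $5=4 $6=65523 $7=13
PC=2  add  $3, $3, $5        | $0=0 $1=14 $2=11 $3=9 $4=65526 $5=4 $6=65523 $7=13
PC=3  beq  $5, $0, L1        | $0=0 $1=14 $2=11 $3=9 $4=65526 $5=4 $6=65523 $7=13  [not taken]
PC=4  or   $6, $5, $4        | $0=0 $1=14 $2=11 $3=9 $4=65526 $5=4 $6=65526 $7=13
PC=5  sub  $3, $5, $1        | $0=0 $1=14 $2=11 $3=65526 $4=65526 $5=4 $6=65526 $7=13
PC=6  add  $5, $6, $7        | $0=0 $1=14 $2=11 $3=65526 $4=65526 $5=3 $6=65526 $7=13
PC=7  bne  $6, $7, L10       | $0=0 $1=14 $2=11 $3=65526 $4=65526 $5=3 $6=65526 $7=13  [TAKEN]
PC=8  add  $7, $7, $7        | $0=0 $1=14 $2=11 $3=65526 $4=65526 $5=3 $6=65526 $7=26
PC=10 andi  $0, $2, 5        | $0=0 $1=14 $2=11 $3=65526 $4=65526 $5=3 $6=65526 $7=26
PC=11 and  $3, $4, $4        | $0=0 $1=14 $2=11 $3=65526 $4=65526 $5=3 $6=65526 $7=26
PC=12 ori   $5, $6, 5        | $0=0 $1=14 $2=11 $3=65526 $4=65526 $5=65527 $6=65526 $7=26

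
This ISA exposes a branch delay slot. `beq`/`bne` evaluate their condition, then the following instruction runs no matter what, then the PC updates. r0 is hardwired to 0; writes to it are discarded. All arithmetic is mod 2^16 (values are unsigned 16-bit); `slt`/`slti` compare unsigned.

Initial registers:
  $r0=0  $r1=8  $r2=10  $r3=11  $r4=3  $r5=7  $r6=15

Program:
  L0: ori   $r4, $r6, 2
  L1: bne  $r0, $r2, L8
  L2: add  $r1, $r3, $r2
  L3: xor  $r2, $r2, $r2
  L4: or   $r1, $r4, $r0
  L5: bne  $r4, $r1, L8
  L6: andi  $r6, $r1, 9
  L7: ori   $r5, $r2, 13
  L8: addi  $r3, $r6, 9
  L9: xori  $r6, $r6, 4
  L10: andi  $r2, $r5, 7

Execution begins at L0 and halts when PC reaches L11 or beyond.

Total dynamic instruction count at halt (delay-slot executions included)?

6

#0 ori   $r4, $r6, 2 ; 0/8/10/11/15/7/15
#1 bne  $r0, $r2, L8 ; 0/8/10/11/15/7/15 ; →target
#2 add  $r1, $r3, $r2 ; 0/21/10/11/15/7/15
#8 addi  $r3, $r6, 9 ; 0/21/10/24/15/7/15
#9 xori  $r6, $r6, 4 ; 0/21/10/24/15/7/11
#10 andi  $r2, $r5, 7 ; 0/21/7/24/15/7/11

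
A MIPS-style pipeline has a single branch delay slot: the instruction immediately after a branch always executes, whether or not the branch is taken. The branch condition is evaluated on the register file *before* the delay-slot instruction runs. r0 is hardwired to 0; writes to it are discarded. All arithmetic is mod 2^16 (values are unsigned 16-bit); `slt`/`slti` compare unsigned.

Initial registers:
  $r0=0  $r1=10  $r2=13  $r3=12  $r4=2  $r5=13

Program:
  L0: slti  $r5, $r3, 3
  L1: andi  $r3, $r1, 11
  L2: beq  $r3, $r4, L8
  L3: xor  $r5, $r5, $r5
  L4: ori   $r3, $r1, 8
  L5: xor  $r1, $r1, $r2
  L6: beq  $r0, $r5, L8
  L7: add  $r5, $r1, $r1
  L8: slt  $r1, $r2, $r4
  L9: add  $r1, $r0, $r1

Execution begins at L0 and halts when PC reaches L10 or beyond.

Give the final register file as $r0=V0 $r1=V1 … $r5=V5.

[0] slti  $r5, $r3, 3  →  {$r0:0, $r1:10, $r2:13, $r3:12, $r4:2, $r5:0}
[1] andi  $r3, $r1, 11  →  {$r0:0, $r1:10, $r2:13, $r3:10, $r4:2, $r5:0}
[2] beq  $r3, $r4, L8  →  {$r0:0, $r1:10, $r2:13, $r3:10, $r4:2, $r5:0}  ⟨branch fallthrough⟩
[3] xor  $r5, $r5, $r5  →  {$r0:0, $r1:10, $r2:13, $r3:10, $r4:2, $r5:0}
[4] ori   $r3, $r1, 8  →  {$r0:0, $r1:10, $r2:13, $r3:10, $r4:2, $r5:0}
[5] xor  $r1, $r1, $r2  →  {$r0:0, $r1:7, $r2:13, $r3:10, $r4:2, $r5:0}
[6] beq  $r0, $r5, L8  →  {$r0:0, $r1:7, $r2:13, $r3:10, $r4:2, $r5:0}  ⟨branch taken⟩
[7] add  $r5, $r1, $r1  →  {$r0:0, $r1:7, $r2:13, $r3:10, $r4:2, $r5:14}
[8] slt  $r1, $r2, $r4  →  {$r0:0, $r1:0, $r2:13, $r3:10, $r4:2, $r5:14}
[9] add  $r1, $r0, $r1  →  {$r0:0, $r1:0, $r2:13, $r3:10, $r4:2, $r5:14}

$r0=0 $r1=0 $r2=13 $r3=10 $r4=2 $r5=14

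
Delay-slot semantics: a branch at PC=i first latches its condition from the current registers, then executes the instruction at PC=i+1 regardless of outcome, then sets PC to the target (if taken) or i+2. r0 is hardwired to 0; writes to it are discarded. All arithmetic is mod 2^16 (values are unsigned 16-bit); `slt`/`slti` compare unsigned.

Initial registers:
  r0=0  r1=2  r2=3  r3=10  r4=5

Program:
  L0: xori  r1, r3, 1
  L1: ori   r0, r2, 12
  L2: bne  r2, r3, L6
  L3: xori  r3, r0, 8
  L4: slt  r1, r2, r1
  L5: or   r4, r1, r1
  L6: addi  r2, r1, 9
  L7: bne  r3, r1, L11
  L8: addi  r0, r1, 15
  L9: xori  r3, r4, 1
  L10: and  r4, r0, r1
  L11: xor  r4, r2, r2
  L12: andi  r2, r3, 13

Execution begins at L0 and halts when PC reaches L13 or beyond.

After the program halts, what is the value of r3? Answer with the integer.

8

[0] xori  r1, r3, 1  →  {r0:0, r1:11, r2:3, r3:10, r4:5}
[1] ori   r0, r2, 12  →  {r0:0, r1:11, r2:3, r3:10, r4:5}
[2] bne  r2, r3, L6  →  {r0:0, r1:11, r2:3, r3:10, r4:5}  ⟨branch taken⟩
[3] xori  r3, r0, 8  →  {r0:0, r1:11, r2:3, r3:8, r4:5}
[6] addi  r2, r1, 9  →  {r0:0, r1:11, r2:20, r3:8, r4:5}
[7] bne  r3, r1, L11  →  {r0:0, r1:11, r2:20, r3:8, r4:5}  ⟨branch taken⟩
[8] addi  r0, r1, 15  →  {r0:0, r1:11, r2:20, r3:8, r4:5}
[11] xor  r4, r2, r2  →  {r0:0, r1:11, r2:20, r3:8, r4:0}
[12] andi  r2, r3, 13  →  {r0:0, r1:11, r2:8, r3:8, r4:0}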